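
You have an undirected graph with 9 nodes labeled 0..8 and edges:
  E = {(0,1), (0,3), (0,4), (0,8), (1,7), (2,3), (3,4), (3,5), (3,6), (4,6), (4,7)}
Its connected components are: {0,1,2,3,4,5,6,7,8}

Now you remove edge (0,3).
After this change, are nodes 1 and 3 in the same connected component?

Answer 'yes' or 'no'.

Answer: yes

Derivation:
Initial components: {0,1,2,3,4,5,6,7,8}
Removing edge (0,3): not a bridge — component count unchanged at 1.
New components: {0,1,2,3,4,5,6,7,8}
Are 1 and 3 in the same component? yes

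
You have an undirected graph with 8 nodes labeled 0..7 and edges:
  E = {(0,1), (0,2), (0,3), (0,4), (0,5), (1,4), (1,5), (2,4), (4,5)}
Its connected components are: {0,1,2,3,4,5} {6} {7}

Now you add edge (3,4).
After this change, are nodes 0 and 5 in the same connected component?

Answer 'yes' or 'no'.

Initial components: {0,1,2,3,4,5} {6} {7}
Adding edge (3,4): both already in same component {0,1,2,3,4,5}. No change.
New components: {0,1,2,3,4,5} {6} {7}
Are 0 and 5 in the same component? yes

Answer: yes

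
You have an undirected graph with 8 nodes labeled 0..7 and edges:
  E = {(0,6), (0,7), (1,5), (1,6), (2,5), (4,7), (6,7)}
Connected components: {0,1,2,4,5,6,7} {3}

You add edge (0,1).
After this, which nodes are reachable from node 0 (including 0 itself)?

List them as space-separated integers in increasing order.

Before: nodes reachable from 0: {0,1,2,4,5,6,7}
Adding (0,1): both endpoints already in same component. Reachability from 0 unchanged.
After: nodes reachable from 0: {0,1,2,4,5,6,7}

Answer: 0 1 2 4 5 6 7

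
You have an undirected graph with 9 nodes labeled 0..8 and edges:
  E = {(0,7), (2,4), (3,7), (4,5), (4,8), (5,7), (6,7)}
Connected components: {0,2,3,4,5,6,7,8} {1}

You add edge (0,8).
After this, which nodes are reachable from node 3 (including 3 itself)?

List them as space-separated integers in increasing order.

Answer: 0 2 3 4 5 6 7 8

Derivation:
Before: nodes reachable from 3: {0,2,3,4,5,6,7,8}
Adding (0,8): both endpoints already in same component. Reachability from 3 unchanged.
After: nodes reachable from 3: {0,2,3,4,5,6,7,8}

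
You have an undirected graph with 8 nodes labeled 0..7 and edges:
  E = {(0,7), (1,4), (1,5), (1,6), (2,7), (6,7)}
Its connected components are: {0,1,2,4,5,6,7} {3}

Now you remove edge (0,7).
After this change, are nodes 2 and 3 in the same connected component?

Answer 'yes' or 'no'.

Initial components: {0,1,2,4,5,6,7} {3}
Removing edge (0,7): it was a bridge — component count 2 -> 3.
New components: {0} {1,2,4,5,6,7} {3}
Are 2 and 3 in the same component? no

Answer: no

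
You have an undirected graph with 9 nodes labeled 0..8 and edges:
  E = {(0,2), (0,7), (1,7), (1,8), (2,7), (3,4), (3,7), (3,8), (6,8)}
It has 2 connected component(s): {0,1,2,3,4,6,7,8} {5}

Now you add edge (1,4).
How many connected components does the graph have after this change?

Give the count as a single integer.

Answer: 2

Derivation:
Initial component count: 2
Add (1,4): endpoints already in same component. Count unchanged: 2.
New component count: 2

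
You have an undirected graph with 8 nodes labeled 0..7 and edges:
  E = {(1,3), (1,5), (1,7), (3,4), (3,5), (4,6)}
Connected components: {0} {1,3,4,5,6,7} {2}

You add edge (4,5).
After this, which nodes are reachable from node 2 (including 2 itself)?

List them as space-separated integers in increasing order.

Answer: 2

Derivation:
Before: nodes reachable from 2: {2}
Adding (4,5): both endpoints already in same component. Reachability from 2 unchanged.
After: nodes reachable from 2: {2}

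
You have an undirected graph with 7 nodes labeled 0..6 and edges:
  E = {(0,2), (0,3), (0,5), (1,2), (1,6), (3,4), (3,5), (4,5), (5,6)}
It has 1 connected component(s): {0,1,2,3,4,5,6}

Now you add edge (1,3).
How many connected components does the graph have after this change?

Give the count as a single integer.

Answer: 1

Derivation:
Initial component count: 1
Add (1,3): endpoints already in same component. Count unchanged: 1.
New component count: 1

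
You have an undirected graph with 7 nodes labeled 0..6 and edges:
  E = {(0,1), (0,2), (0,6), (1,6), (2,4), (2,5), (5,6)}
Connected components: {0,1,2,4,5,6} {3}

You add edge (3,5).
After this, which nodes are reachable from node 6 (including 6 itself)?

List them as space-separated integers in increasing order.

Answer: 0 1 2 3 4 5 6

Derivation:
Before: nodes reachable from 6: {0,1,2,4,5,6}
Adding (3,5): merges 6's component with another. Reachability grows.
After: nodes reachable from 6: {0,1,2,3,4,5,6}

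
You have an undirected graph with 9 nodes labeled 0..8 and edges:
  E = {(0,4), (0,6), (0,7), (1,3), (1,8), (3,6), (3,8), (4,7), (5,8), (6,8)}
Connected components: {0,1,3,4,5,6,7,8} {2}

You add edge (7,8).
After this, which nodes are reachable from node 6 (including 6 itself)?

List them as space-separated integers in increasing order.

Before: nodes reachable from 6: {0,1,3,4,5,6,7,8}
Adding (7,8): both endpoints already in same component. Reachability from 6 unchanged.
After: nodes reachable from 6: {0,1,3,4,5,6,7,8}

Answer: 0 1 3 4 5 6 7 8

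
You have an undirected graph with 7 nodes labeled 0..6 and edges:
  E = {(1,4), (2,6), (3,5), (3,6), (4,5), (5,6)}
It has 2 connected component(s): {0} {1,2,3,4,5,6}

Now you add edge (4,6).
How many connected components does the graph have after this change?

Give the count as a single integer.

Answer: 2

Derivation:
Initial component count: 2
Add (4,6): endpoints already in same component. Count unchanged: 2.
New component count: 2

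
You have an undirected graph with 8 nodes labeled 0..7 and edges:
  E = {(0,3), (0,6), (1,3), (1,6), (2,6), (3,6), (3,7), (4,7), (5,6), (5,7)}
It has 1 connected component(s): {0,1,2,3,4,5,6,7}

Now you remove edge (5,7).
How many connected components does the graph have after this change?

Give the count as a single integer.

Answer: 1

Derivation:
Initial component count: 1
Remove (5,7): not a bridge. Count unchanged: 1.
  After removal, components: {0,1,2,3,4,5,6,7}
New component count: 1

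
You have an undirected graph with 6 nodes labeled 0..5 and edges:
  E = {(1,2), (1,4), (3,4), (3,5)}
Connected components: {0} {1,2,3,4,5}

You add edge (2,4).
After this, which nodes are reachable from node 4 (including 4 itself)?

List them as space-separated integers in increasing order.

Answer: 1 2 3 4 5

Derivation:
Before: nodes reachable from 4: {1,2,3,4,5}
Adding (2,4): both endpoints already in same component. Reachability from 4 unchanged.
After: nodes reachable from 4: {1,2,3,4,5}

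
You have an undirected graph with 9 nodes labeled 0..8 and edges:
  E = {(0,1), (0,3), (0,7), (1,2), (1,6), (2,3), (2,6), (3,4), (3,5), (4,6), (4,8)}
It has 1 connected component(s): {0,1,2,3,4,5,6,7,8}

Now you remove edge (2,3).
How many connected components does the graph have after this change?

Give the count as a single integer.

Answer: 1

Derivation:
Initial component count: 1
Remove (2,3): not a bridge. Count unchanged: 1.
  After removal, components: {0,1,2,3,4,5,6,7,8}
New component count: 1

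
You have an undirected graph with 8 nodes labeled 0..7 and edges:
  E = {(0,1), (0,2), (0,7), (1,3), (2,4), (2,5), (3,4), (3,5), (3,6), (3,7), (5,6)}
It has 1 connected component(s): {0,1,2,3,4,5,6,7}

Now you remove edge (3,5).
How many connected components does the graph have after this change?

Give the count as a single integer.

Initial component count: 1
Remove (3,5): not a bridge. Count unchanged: 1.
  After removal, components: {0,1,2,3,4,5,6,7}
New component count: 1

Answer: 1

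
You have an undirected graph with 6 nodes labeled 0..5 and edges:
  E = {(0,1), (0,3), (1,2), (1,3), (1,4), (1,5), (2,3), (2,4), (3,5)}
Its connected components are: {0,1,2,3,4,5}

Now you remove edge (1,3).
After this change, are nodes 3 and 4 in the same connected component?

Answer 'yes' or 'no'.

Initial components: {0,1,2,3,4,5}
Removing edge (1,3): not a bridge — component count unchanged at 1.
New components: {0,1,2,3,4,5}
Are 3 and 4 in the same component? yes

Answer: yes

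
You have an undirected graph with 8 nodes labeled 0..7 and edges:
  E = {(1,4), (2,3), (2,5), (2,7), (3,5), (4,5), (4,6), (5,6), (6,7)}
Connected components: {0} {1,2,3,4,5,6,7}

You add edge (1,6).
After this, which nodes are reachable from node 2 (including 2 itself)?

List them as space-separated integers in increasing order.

Before: nodes reachable from 2: {1,2,3,4,5,6,7}
Adding (1,6): both endpoints already in same component. Reachability from 2 unchanged.
After: nodes reachable from 2: {1,2,3,4,5,6,7}

Answer: 1 2 3 4 5 6 7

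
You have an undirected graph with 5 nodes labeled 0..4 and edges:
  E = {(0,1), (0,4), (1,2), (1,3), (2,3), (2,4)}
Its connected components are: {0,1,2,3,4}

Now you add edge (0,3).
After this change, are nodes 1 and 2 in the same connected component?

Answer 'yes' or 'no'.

Answer: yes

Derivation:
Initial components: {0,1,2,3,4}
Adding edge (0,3): both already in same component {0,1,2,3,4}. No change.
New components: {0,1,2,3,4}
Are 1 and 2 in the same component? yes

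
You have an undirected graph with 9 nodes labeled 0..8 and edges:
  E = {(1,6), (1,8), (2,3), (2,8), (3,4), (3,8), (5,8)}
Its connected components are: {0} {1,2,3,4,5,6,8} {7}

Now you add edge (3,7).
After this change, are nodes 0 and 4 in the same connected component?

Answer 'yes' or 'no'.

Initial components: {0} {1,2,3,4,5,6,8} {7}
Adding edge (3,7): merges {1,2,3,4,5,6,8} and {7}.
New components: {0} {1,2,3,4,5,6,7,8}
Are 0 and 4 in the same component? no

Answer: no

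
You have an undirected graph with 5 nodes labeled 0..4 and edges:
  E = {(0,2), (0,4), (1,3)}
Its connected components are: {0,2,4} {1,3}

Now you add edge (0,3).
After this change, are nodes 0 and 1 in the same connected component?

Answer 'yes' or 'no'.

Initial components: {0,2,4} {1,3}
Adding edge (0,3): merges {0,2,4} and {1,3}.
New components: {0,1,2,3,4}
Are 0 and 1 in the same component? yes

Answer: yes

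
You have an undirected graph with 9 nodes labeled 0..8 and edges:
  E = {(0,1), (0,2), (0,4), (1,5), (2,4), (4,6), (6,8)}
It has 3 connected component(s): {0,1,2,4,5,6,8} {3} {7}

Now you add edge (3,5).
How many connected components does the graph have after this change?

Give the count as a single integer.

Initial component count: 3
Add (3,5): merges two components. Count decreases: 3 -> 2.
New component count: 2

Answer: 2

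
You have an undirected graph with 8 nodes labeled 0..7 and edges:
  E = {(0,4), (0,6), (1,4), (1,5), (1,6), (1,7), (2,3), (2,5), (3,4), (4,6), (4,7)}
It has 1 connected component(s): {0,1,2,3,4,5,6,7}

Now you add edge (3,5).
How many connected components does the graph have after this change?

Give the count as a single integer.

Initial component count: 1
Add (3,5): endpoints already in same component. Count unchanged: 1.
New component count: 1

Answer: 1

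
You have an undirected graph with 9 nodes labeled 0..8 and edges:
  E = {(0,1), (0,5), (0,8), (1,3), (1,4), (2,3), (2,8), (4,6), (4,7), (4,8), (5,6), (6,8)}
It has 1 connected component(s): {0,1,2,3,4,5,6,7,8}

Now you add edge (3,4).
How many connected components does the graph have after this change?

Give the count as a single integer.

Answer: 1

Derivation:
Initial component count: 1
Add (3,4): endpoints already in same component. Count unchanged: 1.
New component count: 1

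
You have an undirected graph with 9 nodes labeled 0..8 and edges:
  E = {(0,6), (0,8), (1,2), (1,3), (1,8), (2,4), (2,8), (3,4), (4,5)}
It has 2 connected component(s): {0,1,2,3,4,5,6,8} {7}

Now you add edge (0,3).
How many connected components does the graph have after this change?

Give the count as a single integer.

Answer: 2

Derivation:
Initial component count: 2
Add (0,3): endpoints already in same component. Count unchanged: 2.
New component count: 2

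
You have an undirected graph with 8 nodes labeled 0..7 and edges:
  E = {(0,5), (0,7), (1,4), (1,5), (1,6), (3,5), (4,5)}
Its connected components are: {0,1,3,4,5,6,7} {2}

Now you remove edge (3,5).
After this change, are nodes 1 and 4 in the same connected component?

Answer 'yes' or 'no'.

Initial components: {0,1,3,4,5,6,7} {2}
Removing edge (3,5): it was a bridge — component count 2 -> 3.
New components: {0,1,4,5,6,7} {2} {3}
Are 1 and 4 in the same component? yes

Answer: yes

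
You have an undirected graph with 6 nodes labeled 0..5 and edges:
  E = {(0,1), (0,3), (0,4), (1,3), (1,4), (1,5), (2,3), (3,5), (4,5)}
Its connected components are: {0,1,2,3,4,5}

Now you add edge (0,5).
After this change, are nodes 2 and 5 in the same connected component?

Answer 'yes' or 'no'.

Answer: yes

Derivation:
Initial components: {0,1,2,3,4,5}
Adding edge (0,5): both already in same component {0,1,2,3,4,5}. No change.
New components: {0,1,2,3,4,5}
Are 2 and 5 in the same component? yes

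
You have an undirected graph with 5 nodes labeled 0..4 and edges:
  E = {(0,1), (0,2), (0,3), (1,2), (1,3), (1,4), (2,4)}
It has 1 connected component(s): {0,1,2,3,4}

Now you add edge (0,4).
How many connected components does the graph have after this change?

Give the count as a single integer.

Initial component count: 1
Add (0,4): endpoints already in same component. Count unchanged: 1.
New component count: 1

Answer: 1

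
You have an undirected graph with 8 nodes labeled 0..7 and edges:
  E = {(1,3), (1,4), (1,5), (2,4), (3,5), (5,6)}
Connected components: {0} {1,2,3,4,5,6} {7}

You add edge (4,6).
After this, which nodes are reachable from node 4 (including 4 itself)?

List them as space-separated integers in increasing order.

Before: nodes reachable from 4: {1,2,3,4,5,6}
Adding (4,6): both endpoints already in same component. Reachability from 4 unchanged.
After: nodes reachable from 4: {1,2,3,4,5,6}

Answer: 1 2 3 4 5 6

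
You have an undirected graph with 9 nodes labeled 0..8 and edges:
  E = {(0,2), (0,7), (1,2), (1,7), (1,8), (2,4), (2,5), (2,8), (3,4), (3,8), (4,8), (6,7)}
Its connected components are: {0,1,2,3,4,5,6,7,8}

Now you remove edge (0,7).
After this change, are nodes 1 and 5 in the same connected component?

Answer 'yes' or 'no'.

Initial components: {0,1,2,3,4,5,6,7,8}
Removing edge (0,7): not a bridge — component count unchanged at 1.
New components: {0,1,2,3,4,5,6,7,8}
Are 1 and 5 in the same component? yes

Answer: yes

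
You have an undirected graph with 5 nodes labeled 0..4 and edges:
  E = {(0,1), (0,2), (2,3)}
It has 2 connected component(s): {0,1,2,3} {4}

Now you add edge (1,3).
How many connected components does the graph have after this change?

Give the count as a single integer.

Initial component count: 2
Add (1,3): endpoints already in same component. Count unchanged: 2.
New component count: 2

Answer: 2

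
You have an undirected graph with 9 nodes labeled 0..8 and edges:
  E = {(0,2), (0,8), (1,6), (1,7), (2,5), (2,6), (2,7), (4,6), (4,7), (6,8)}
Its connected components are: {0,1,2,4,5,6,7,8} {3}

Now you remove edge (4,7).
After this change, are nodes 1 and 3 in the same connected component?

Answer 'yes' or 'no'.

Answer: no

Derivation:
Initial components: {0,1,2,4,5,6,7,8} {3}
Removing edge (4,7): not a bridge — component count unchanged at 2.
New components: {0,1,2,4,5,6,7,8} {3}
Are 1 and 3 in the same component? no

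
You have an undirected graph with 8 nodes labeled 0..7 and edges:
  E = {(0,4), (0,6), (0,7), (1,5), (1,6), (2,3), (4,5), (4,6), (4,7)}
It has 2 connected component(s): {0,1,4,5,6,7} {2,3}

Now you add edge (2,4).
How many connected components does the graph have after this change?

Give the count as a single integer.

Answer: 1

Derivation:
Initial component count: 2
Add (2,4): merges two components. Count decreases: 2 -> 1.
New component count: 1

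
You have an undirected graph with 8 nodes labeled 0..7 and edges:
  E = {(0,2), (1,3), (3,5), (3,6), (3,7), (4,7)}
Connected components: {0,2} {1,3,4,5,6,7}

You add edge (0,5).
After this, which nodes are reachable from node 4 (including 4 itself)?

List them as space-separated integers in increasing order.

Before: nodes reachable from 4: {1,3,4,5,6,7}
Adding (0,5): merges 4's component with another. Reachability grows.
After: nodes reachable from 4: {0,1,2,3,4,5,6,7}

Answer: 0 1 2 3 4 5 6 7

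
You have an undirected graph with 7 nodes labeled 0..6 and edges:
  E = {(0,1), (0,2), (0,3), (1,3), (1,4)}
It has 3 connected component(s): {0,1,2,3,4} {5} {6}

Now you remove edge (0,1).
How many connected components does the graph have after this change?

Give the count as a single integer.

Answer: 3

Derivation:
Initial component count: 3
Remove (0,1): not a bridge. Count unchanged: 3.
  After removal, components: {0,1,2,3,4} {5} {6}
New component count: 3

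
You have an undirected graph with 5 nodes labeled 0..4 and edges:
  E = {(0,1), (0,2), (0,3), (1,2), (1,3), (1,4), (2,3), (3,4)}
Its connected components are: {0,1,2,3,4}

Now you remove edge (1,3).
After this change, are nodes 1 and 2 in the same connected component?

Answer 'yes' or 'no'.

Initial components: {0,1,2,3,4}
Removing edge (1,3): not a bridge — component count unchanged at 1.
New components: {0,1,2,3,4}
Are 1 and 2 in the same component? yes

Answer: yes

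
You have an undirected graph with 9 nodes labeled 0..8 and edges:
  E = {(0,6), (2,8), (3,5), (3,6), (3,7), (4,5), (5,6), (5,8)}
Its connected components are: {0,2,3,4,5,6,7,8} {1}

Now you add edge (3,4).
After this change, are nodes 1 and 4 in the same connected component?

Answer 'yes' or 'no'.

Answer: no

Derivation:
Initial components: {0,2,3,4,5,6,7,8} {1}
Adding edge (3,4): both already in same component {0,2,3,4,5,6,7,8}. No change.
New components: {0,2,3,4,5,6,7,8} {1}
Are 1 and 4 in the same component? no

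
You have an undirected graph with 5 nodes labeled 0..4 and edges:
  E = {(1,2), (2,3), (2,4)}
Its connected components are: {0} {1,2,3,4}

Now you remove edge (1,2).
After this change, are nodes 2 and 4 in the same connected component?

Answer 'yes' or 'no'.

Answer: yes

Derivation:
Initial components: {0} {1,2,3,4}
Removing edge (1,2): it was a bridge — component count 2 -> 3.
New components: {0} {1} {2,3,4}
Are 2 and 4 in the same component? yes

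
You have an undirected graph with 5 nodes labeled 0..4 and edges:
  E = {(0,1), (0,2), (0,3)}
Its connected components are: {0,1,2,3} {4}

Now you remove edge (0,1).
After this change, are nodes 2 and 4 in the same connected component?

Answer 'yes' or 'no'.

Answer: no

Derivation:
Initial components: {0,1,2,3} {4}
Removing edge (0,1): it was a bridge — component count 2 -> 3.
New components: {0,2,3} {1} {4}
Are 2 and 4 in the same component? no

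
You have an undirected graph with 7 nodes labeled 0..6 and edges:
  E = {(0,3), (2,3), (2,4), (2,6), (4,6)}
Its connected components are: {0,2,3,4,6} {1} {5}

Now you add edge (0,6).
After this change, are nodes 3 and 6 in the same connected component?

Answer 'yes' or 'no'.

Answer: yes

Derivation:
Initial components: {0,2,3,4,6} {1} {5}
Adding edge (0,6): both already in same component {0,2,3,4,6}. No change.
New components: {0,2,3,4,6} {1} {5}
Are 3 and 6 in the same component? yes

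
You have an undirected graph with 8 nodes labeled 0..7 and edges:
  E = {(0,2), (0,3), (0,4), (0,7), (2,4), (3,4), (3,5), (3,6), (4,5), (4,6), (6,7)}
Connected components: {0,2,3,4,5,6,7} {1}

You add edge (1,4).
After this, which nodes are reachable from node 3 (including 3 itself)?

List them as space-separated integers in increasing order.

Answer: 0 1 2 3 4 5 6 7

Derivation:
Before: nodes reachable from 3: {0,2,3,4,5,6,7}
Adding (1,4): merges 3's component with another. Reachability grows.
After: nodes reachable from 3: {0,1,2,3,4,5,6,7}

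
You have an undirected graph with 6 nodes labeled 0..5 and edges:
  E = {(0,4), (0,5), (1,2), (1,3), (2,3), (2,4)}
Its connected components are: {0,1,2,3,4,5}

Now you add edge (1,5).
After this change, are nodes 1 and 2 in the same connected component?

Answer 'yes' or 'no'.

Initial components: {0,1,2,3,4,5}
Adding edge (1,5): both already in same component {0,1,2,3,4,5}. No change.
New components: {0,1,2,3,4,5}
Are 1 and 2 in the same component? yes

Answer: yes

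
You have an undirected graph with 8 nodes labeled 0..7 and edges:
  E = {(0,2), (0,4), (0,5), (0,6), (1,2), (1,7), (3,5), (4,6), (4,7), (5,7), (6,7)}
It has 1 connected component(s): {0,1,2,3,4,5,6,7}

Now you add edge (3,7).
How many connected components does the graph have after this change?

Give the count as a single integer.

Initial component count: 1
Add (3,7): endpoints already in same component. Count unchanged: 1.
New component count: 1

Answer: 1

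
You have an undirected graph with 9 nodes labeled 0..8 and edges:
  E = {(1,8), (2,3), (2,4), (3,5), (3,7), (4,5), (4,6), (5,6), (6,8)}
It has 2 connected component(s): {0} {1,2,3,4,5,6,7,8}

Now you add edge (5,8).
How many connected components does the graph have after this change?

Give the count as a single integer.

Initial component count: 2
Add (5,8): endpoints already in same component. Count unchanged: 2.
New component count: 2

Answer: 2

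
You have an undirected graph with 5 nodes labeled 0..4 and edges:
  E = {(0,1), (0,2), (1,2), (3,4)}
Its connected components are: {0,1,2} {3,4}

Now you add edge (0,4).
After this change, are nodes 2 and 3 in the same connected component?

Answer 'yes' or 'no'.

Answer: yes

Derivation:
Initial components: {0,1,2} {3,4}
Adding edge (0,4): merges {0,1,2} and {3,4}.
New components: {0,1,2,3,4}
Are 2 and 3 in the same component? yes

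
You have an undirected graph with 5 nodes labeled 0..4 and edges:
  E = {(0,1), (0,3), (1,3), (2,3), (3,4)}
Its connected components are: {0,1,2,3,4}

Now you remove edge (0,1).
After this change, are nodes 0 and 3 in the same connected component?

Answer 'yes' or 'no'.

Answer: yes

Derivation:
Initial components: {0,1,2,3,4}
Removing edge (0,1): not a bridge — component count unchanged at 1.
New components: {0,1,2,3,4}
Are 0 and 3 in the same component? yes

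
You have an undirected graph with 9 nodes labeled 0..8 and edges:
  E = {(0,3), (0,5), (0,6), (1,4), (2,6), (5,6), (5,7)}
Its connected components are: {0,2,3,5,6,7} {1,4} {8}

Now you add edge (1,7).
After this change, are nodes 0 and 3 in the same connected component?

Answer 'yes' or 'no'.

Initial components: {0,2,3,5,6,7} {1,4} {8}
Adding edge (1,7): merges {1,4} and {0,2,3,5,6,7}.
New components: {0,1,2,3,4,5,6,7} {8}
Are 0 and 3 in the same component? yes

Answer: yes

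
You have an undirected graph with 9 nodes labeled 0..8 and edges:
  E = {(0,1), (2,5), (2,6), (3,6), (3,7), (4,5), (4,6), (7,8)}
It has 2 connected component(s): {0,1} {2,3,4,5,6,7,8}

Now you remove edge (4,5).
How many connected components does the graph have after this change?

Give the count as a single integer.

Answer: 2

Derivation:
Initial component count: 2
Remove (4,5): not a bridge. Count unchanged: 2.
  After removal, components: {0,1} {2,3,4,5,6,7,8}
New component count: 2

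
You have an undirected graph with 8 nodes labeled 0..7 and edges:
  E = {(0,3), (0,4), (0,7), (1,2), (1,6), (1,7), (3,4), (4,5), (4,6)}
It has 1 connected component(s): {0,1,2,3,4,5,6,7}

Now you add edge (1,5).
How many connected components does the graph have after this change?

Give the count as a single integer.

Initial component count: 1
Add (1,5): endpoints already in same component. Count unchanged: 1.
New component count: 1

Answer: 1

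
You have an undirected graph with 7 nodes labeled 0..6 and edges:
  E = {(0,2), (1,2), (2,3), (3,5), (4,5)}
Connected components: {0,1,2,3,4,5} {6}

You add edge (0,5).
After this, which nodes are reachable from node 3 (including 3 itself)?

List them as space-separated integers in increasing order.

Before: nodes reachable from 3: {0,1,2,3,4,5}
Adding (0,5): both endpoints already in same component. Reachability from 3 unchanged.
After: nodes reachable from 3: {0,1,2,3,4,5}

Answer: 0 1 2 3 4 5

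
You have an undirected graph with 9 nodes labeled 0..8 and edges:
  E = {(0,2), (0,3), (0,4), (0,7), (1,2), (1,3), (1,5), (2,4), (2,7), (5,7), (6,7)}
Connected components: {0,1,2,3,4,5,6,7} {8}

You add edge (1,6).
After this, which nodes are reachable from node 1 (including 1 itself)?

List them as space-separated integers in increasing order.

Answer: 0 1 2 3 4 5 6 7

Derivation:
Before: nodes reachable from 1: {0,1,2,3,4,5,6,7}
Adding (1,6): both endpoints already in same component. Reachability from 1 unchanged.
After: nodes reachable from 1: {0,1,2,3,4,5,6,7}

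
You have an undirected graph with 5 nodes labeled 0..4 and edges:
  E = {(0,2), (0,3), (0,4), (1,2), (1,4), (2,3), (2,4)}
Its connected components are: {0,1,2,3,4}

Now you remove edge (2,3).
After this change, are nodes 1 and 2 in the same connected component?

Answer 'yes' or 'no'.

Answer: yes

Derivation:
Initial components: {0,1,2,3,4}
Removing edge (2,3): not a bridge — component count unchanged at 1.
New components: {0,1,2,3,4}
Are 1 and 2 in the same component? yes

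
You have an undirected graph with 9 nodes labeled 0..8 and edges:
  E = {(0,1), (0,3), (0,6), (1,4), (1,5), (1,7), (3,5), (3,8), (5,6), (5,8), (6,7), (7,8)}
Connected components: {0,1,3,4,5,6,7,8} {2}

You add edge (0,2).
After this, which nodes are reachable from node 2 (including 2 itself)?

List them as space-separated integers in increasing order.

Before: nodes reachable from 2: {2}
Adding (0,2): merges 2's component with another. Reachability grows.
After: nodes reachable from 2: {0,1,2,3,4,5,6,7,8}

Answer: 0 1 2 3 4 5 6 7 8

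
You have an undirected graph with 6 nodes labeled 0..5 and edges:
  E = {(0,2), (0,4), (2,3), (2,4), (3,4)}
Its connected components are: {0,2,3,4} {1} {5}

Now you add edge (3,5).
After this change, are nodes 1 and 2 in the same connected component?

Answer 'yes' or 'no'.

Initial components: {0,2,3,4} {1} {5}
Adding edge (3,5): merges {0,2,3,4} and {5}.
New components: {0,2,3,4,5} {1}
Are 1 and 2 in the same component? no

Answer: no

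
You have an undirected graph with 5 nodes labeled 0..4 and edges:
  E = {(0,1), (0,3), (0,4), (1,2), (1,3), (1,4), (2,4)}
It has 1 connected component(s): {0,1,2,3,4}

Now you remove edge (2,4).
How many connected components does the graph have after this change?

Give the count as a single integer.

Answer: 1

Derivation:
Initial component count: 1
Remove (2,4): not a bridge. Count unchanged: 1.
  After removal, components: {0,1,2,3,4}
New component count: 1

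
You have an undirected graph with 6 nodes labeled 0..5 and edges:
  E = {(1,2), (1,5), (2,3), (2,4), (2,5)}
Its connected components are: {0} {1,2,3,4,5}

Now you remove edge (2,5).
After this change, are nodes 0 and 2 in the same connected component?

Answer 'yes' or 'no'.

Initial components: {0} {1,2,3,4,5}
Removing edge (2,5): not a bridge — component count unchanged at 2.
New components: {0} {1,2,3,4,5}
Are 0 and 2 in the same component? no

Answer: no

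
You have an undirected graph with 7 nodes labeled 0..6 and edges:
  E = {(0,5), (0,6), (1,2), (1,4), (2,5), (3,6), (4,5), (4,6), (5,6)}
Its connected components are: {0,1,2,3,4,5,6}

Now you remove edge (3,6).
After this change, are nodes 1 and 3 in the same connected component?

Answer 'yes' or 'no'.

Initial components: {0,1,2,3,4,5,6}
Removing edge (3,6): it was a bridge — component count 1 -> 2.
New components: {0,1,2,4,5,6} {3}
Are 1 and 3 in the same component? no

Answer: no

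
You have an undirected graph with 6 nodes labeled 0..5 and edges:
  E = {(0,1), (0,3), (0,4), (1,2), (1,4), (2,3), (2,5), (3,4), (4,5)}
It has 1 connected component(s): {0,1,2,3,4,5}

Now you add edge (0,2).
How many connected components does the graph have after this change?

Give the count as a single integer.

Answer: 1

Derivation:
Initial component count: 1
Add (0,2): endpoints already in same component. Count unchanged: 1.
New component count: 1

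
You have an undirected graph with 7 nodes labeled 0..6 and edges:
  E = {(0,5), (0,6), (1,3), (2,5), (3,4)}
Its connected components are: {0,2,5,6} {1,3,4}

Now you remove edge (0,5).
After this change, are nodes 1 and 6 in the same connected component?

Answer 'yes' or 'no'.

Initial components: {0,2,5,6} {1,3,4}
Removing edge (0,5): it was a bridge — component count 2 -> 3.
New components: {0,6} {1,3,4} {2,5}
Are 1 and 6 in the same component? no

Answer: no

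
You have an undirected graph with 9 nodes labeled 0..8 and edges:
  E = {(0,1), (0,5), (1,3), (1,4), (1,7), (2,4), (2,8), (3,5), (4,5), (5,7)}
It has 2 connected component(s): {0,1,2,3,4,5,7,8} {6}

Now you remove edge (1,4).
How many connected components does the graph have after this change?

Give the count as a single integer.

Initial component count: 2
Remove (1,4): not a bridge. Count unchanged: 2.
  After removal, components: {0,1,2,3,4,5,7,8} {6}
New component count: 2

Answer: 2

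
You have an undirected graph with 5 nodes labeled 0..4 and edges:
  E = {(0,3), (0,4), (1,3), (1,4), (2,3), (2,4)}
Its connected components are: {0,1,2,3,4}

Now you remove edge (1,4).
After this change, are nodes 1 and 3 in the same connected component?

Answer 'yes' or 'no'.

Answer: yes

Derivation:
Initial components: {0,1,2,3,4}
Removing edge (1,4): not a bridge — component count unchanged at 1.
New components: {0,1,2,3,4}
Are 1 and 3 in the same component? yes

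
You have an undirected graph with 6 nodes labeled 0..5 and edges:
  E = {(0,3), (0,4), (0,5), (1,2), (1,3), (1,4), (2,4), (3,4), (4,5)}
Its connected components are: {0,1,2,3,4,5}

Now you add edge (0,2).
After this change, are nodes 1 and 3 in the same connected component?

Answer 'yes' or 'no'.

Answer: yes

Derivation:
Initial components: {0,1,2,3,4,5}
Adding edge (0,2): both already in same component {0,1,2,3,4,5}. No change.
New components: {0,1,2,3,4,5}
Are 1 and 3 in the same component? yes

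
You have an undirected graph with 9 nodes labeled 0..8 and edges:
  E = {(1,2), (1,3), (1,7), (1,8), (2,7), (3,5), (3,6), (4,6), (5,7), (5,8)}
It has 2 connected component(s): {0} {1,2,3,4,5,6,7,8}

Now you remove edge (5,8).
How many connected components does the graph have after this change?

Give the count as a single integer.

Answer: 2

Derivation:
Initial component count: 2
Remove (5,8): not a bridge. Count unchanged: 2.
  After removal, components: {0} {1,2,3,4,5,6,7,8}
New component count: 2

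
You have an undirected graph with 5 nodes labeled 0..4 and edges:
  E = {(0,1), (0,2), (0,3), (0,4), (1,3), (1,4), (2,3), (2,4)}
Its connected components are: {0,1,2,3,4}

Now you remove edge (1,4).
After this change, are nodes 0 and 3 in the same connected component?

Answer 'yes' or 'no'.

Answer: yes

Derivation:
Initial components: {0,1,2,3,4}
Removing edge (1,4): not a bridge — component count unchanged at 1.
New components: {0,1,2,3,4}
Are 0 and 3 in the same component? yes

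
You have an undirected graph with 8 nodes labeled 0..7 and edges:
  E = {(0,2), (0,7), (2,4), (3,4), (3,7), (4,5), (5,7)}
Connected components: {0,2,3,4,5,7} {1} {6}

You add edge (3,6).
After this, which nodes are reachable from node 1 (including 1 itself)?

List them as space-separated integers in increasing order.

Answer: 1

Derivation:
Before: nodes reachable from 1: {1}
Adding (3,6): merges two components, but neither contains 1. Reachability from 1 unchanged.
After: nodes reachable from 1: {1}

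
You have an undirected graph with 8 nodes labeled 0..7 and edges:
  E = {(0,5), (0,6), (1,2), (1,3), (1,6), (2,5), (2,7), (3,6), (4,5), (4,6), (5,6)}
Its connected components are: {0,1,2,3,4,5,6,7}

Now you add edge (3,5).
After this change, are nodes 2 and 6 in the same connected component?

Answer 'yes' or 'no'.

Answer: yes

Derivation:
Initial components: {0,1,2,3,4,5,6,7}
Adding edge (3,5): both already in same component {0,1,2,3,4,5,6,7}. No change.
New components: {0,1,2,3,4,5,6,7}
Are 2 and 6 in the same component? yes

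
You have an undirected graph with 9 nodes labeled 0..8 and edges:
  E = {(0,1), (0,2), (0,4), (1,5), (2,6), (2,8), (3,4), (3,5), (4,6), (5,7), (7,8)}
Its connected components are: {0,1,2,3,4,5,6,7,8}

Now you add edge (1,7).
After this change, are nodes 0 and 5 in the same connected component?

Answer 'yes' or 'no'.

Initial components: {0,1,2,3,4,5,6,7,8}
Adding edge (1,7): both already in same component {0,1,2,3,4,5,6,7,8}. No change.
New components: {0,1,2,3,4,5,6,7,8}
Are 0 and 5 in the same component? yes

Answer: yes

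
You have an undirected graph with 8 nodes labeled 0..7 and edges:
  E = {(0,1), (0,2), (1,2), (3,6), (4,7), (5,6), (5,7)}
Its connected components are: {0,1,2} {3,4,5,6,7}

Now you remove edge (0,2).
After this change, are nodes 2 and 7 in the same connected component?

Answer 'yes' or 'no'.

Initial components: {0,1,2} {3,4,5,6,7}
Removing edge (0,2): not a bridge — component count unchanged at 2.
New components: {0,1,2} {3,4,5,6,7}
Are 2 and 7 in the same component? no

Answer: no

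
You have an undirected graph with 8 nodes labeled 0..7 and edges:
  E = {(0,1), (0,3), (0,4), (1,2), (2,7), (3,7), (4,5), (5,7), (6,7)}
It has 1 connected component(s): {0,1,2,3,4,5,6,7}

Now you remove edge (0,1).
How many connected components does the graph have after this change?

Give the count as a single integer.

Initial component count: 1
Remove (0,1): not a bridge. Count unchanged: 1.
  After removal, components: {0,1,2,3,4,5,6,7}
New component count: 1

Answer: 1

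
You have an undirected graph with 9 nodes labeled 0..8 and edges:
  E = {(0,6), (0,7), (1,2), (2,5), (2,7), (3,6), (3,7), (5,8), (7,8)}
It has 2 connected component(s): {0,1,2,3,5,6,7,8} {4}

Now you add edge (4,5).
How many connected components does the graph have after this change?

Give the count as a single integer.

Answer: 1

Derivation:
Initial component count: 2
Add (4,5): merges two components. Count decreases: 2 -> 1.
New component count: 1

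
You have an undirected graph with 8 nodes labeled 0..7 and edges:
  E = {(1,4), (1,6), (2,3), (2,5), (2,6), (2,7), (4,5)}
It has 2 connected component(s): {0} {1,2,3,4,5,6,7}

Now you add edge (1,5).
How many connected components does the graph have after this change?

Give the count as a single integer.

Initial component count: 2
Add (1,5): endpoints already in same component. Count unchanged: 2.
New component count: 2

Answer: 2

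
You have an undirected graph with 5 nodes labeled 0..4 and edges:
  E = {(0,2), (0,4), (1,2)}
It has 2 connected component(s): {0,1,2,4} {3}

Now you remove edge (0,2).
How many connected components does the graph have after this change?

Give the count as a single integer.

Answer: 3

Derivation:
Initial component count: 2
Remove (0,2): it was a bridge. Count increases: 2 -> 3.
  After removal, components: {0,4} {1,2} {3}
New component count: 3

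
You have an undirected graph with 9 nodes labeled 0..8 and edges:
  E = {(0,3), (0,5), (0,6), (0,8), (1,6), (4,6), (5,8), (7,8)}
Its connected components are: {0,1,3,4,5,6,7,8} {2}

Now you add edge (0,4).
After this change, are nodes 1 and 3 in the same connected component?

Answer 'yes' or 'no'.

Initial components: {0,1,3,4,5,6,7,8} {2}
Adding edge (0,4): both already in same component {0,1,3,4,5,6,7,8}. No change.
New components: {0,1,3,4,5,6,7,8} {2}
Are 1 and 3 in the same component? yes

Answer: yes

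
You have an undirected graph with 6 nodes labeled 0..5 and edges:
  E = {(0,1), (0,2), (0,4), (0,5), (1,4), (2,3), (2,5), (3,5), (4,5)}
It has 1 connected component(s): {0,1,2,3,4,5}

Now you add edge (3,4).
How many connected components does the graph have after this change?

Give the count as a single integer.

Answer: 1

Derivation:
Initial component count: 1
Add (3,4): endpoints already in same component. Count unchanged: 1.
New component count: 1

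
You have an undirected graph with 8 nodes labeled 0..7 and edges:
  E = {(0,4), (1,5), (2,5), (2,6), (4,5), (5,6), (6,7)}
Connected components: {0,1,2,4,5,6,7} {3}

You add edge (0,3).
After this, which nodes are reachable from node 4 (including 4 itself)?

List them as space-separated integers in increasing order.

Answer: 0 1 2 3 4 5 6 7

Derivation:
Before: nodes reachable from 4: {0,1,2,4,5,6,7}
Adding (0,3): merges 4's component with another. Reachability grows.
After: nodes reachable from 4: {0,1,2,3,4,5,6,7}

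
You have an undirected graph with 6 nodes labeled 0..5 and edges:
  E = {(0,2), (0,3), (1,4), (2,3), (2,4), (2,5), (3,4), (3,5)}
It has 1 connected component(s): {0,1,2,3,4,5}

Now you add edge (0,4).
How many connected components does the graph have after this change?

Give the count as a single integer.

Initial component count: 1
Add (0,4): endpoints already in same component. Count unchanged: 1.
New component count: 1

Answer: 1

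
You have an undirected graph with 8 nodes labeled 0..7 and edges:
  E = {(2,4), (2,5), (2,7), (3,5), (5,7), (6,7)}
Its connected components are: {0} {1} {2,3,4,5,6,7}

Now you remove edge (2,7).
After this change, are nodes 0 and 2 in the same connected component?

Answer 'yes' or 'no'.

Initial components: {0} {1} {2,3,4,5,6,7}
Removing edge (2,7): not a bridge — component count unchanged at 3.
New components: {0} {1} {2,3,4,5,6,7}
Are 0 and 2 in the same component? no

Answer: no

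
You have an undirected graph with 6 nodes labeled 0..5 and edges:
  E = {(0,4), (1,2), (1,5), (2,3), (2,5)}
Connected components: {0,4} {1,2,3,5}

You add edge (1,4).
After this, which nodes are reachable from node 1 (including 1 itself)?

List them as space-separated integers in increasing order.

Before: nodes reachable from 1: {1,2,3,5}
Adding (1,4): merges 1's component with another. Reachability grows.
After: nodes reachable from 1: {0,1,2,3,4,5}

Answer: 0 1 2 3 4 5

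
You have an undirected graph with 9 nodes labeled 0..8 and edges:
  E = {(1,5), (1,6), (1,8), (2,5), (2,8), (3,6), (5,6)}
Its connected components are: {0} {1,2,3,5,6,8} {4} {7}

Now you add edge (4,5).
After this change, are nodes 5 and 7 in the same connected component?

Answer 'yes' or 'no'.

Answer: no

Derivation:
Initial components: {0} {1,2,3,5,6,8} {4} {7}
Adding edge (4,5): merges {4} and {1,2,3,5,6,8}.
New components: {0} {1,2,3,4,5,6,8} {7}
Are 5 and 7 in the same component? no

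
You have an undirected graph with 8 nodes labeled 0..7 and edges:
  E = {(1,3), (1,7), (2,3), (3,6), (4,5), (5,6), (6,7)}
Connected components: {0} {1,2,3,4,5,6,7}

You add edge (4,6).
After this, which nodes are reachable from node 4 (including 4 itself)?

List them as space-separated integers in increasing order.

Answer: 1 2 3 4 5 6 7

Derivation:
Before: nodes reachable from 4: {1,2,3,4,5,6,7}
Adding (4,6): both endpoints already in same component. Reachability from 4 unchanged.
After: nodes reachable from 4: {1,2,3,4,5,6,7}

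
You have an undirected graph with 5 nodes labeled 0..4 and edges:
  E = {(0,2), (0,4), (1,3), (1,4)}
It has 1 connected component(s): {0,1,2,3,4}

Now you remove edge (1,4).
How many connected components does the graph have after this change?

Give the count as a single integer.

Answer: 2

Derivation:
Initial component count: 1
Remove (1,4): it was a bridge. Count increases: 1 -> 2.
  After removal, components: {0,2,4} {1,3}
New component count: 2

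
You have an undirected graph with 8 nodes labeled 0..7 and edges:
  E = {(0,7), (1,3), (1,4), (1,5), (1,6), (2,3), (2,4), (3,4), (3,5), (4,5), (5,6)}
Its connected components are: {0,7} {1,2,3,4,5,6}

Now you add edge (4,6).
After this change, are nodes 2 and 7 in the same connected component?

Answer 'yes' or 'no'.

Answer: no

Derivation:
Initial components: {0,7} {1,2,3,4,5,6}
Adding edge (4,6): both already in same component {1,2,3,4,5,6}. No change.
New components: {0,7} {1,2,3,4,5,6}
Are 2 and 7 in the same component? no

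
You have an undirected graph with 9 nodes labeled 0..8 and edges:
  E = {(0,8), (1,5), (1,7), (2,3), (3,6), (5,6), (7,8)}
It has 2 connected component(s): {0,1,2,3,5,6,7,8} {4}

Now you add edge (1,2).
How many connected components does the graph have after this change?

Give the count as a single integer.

Answer: 2

Derivation:
Initial component count: 2
Add (1,2): endpoints already in same component. Count unchanged: 2.
New component count: 2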